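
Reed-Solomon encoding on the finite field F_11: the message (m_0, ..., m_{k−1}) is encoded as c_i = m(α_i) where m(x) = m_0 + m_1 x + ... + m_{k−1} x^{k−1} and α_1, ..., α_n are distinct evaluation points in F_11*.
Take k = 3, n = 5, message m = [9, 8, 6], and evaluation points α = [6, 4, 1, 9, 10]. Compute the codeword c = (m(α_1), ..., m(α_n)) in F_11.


c = [9, 5, 1, 6, 7]

Message polynomial: m(x) = 9 + 8·x + 6·x^2 (mod 11).
For each evaluation point α_i, compute m(α_i) mod 11:
  α_1 = 6: Horner steps 6 → 0 → 9, so m(6) = 9.
  α_2 = 4: Horner steps 6 → 10 → 5, so m(4) = 5.
  α_3 = 1: Horner steps 6 → 3 → 1, so m(1) = 1.
  α_4 = 9: Horner steps 6 → 7 → 6, so m(9) = 6.
  α_5 = 10: Horner steps 6 → 2 → 7, so m(10) = 7.
Codeword c = [9, 5, 1, 6, 7] ∈ F_11^5.


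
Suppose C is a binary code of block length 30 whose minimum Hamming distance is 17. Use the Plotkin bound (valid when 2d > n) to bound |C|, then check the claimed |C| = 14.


Plotkin bound M ≤ 8; given |C| = 14 > bound (violated).

Check applicability: 2d = 34, n = 30.
2d − n = 4 > 0, so Plotkin applies.
Compute d/(2d−n) = 17/4 ≈ 4.2500.
⌊d/(2d−n)⌋ = 4.
Plotkin bound: M ≤ 2·4 = 8.
Given |C| = 14, check: VIOLATED.
This |C| is above the Plotkin bound, so no binary code with n = 30, d = 17 and 14 codewords exists.


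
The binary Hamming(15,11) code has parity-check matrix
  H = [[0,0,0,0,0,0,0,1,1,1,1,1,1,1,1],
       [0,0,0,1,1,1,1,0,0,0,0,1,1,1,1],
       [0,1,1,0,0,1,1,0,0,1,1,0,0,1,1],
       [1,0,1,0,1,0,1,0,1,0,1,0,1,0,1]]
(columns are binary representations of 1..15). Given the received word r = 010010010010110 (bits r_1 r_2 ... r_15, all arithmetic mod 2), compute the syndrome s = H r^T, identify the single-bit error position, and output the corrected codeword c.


s = (0, 1, 1, 1)^T, error position = 7, corrected codeword c = 010010110010110

Compute s = H r^T mod 2 one row at a time:
  s_1 = 1 + 0 + 0 + 1 + 0 + 1 + 1 + 0 = 4 ≡ 0 (mod 2).
  s_2 = 0 + 1 + 0 + 0 + 0 + 1 + 1 + 0 = 3 ≡ 1 (mod 2).
  s_3 = 1 + 0 + 0 + 0 + 0 + 1 + 1 + 0 = 3 ≡ 1 (mod 2).
  s_4 = 0 + 0 + 1 + 0 + 0 + 1 + 1 + 0 = 3 ≡ 1 (mod 2).
s = (0, 1, 1, 1)^T — this equals column 7 of H (binary 0111), so error is at position 7.
Correct: flip bit 7 of r = 010010010010110 to get c = 010010110010110.


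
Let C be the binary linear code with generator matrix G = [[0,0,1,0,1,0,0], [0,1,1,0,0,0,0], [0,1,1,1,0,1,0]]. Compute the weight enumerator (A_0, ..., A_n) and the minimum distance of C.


Weight distribution: A_0 = 1, A_2 = 4, A_4 = 3. Minimum distance d = 2.

Enumerate all 2^3 = 8 messages m ∈ F_2^3.
For each, compute codeword c = mG in F_2^7, then tally its weight.
  m = 000 → c = 0000000, weight = 0.
  m = 100 → c = 0010100, weight = 2.
  m = 010 → c = 0110000, weight = 2.
  m = 110 → c = 0100100, weight = 2.
  m = 001 → c = 0111010, weight = 4.
  m = 101 → c = 0101110, weight = 4.
  m = 011 → c = 0001010, weight = 2.
  m = 111 → c = 0011110, weight = 4.
Tally weights:
  weight 0: 1 codewords.
  weight 2: 4 codewords.
  weight 4: 3 codewords.
Minimum distance d = smallest w > 0 with A_w > 0 = 2.
Sanity: Σ A_w = 8 = 2^3 = 8 ✓.


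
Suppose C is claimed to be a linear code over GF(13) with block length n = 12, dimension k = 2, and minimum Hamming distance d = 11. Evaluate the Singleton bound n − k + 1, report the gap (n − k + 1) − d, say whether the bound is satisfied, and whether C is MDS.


Singleton RHS = n − k + 1 = 11, slack = 0, bound satisfied, MDS.

Singleton bound: d ≤ n − k + 1.
Here n = 12, k = 2, so n − k + 1 = 11.
Given d = 11, check d ≤ 11: YES.
Slack = (n − k + 1) − d = 0.
The code is MDS (slack = 0).
Description: the claimed parameters are [12, 2, 11]_13; such a code would be MDS (meets Singleton bound).


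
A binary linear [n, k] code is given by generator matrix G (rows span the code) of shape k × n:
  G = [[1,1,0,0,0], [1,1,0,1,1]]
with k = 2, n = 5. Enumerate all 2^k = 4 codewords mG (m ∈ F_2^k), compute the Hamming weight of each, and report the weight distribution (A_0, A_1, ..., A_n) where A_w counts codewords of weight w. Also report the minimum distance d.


Weight distribution: A_0 = 1, A_2 = 2, A_4 = 1. Minimum distance d = 2.

Enumerate all 2^2 = 4 messages m ∈ F_2^2.
For each, compute codeword c = mG in F_2^5, then tally its weight.
  m = 00 → c = 00000, weight = 0.
  m = 10 → c = 11000, weight = 2.
  m = 01 → c = 11011, weight = 4.
  m = 11 → c = 00011, weight = 2.
Tally weights:
  weight 0: 1 codewords.
  weight 2: 2 codewords.
  weight 4: 1 codewords.
Minimum distance d = smallest w > 0 with A_w > 0 = 2.
Sanity: Σ A_w = 4 = 2^2 = 4 ✓.


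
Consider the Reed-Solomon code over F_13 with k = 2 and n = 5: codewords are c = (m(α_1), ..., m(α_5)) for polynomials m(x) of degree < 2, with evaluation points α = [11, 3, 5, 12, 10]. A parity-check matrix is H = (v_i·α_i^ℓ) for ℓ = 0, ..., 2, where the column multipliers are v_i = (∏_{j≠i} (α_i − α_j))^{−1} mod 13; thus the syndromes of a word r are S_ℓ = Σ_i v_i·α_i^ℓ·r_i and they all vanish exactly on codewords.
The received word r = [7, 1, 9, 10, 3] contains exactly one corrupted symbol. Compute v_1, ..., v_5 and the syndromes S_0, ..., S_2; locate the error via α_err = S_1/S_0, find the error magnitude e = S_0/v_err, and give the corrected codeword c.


S = (10, 3, 10), error at position 4, error magnitude e = 12, c = [7, 1, 9, 11, 3].

Step 1: column multipliers v_i = (∏_{j≠i}(α_i − α_j))^{−1} mod 13.
  i = 1 (α = 11): (11−3)(11−5)(11−12)(11−10) = 8·6·(−1)·1 = −48 ≡ 4, so v_1 = 4^{−1} = 10 (mod 13).
  i = 2 (α = 3): (3−11)(3−5)(3−12)(3−10) = (−8)·(−2)·(−9)·(−7) = 1008 ≡ 7, so v_2 = 7^{−1} = 2 (mod 13).
  i = 3 (α = 5): (5−11)(5−3)(5−12)(5−10) = (−6)·2·(−7)·(−5) = −420 ≡ 9, so v_3 = 9^{−1} = 3 (mod 13).
  i = 4 (α = 12): (12−11)(12−3)(12−5)(12−10) = 1·9·7·2 = 126 ≡ 9, so v_4 = 9^{−1} = 3 (mod 13).
  i = 5 (α = 10): (10−11)(10−3)(10−5)(10−12) = (−1)·7·5·(−2) = 70 ≡ 5, so v_5 = 5^{−1} = 8 (mod 13).
  v = [10, 2, 3, 3, 8].
Step 2: syndromes of r = [7, 1, 9, 10, 3] (all sums mod 13).
  S_0 = Σ v_i r_i = 10·7 + 2·1 + 3·9 + 3·10 + 8·3 = 153 ≡ 10.
  S_1 = Σ v_i α_i r_i = 10·11·7 + 2·3·1 + 3·5·9 + 3·12·10 + 8·10·3 = 1511 ≡ 3.
  α_i^2 mod 13 = [4, 9, 12, 1, 9].
  S_2 = Σ v_i α_i^2 r_i = 10·4·7 + 2·9·1 + 3·12·9 + 3·1·10 + 8·9·3 = 868 ≡ 10.
  S = (10, 3, 10) ≠ 0, so r is not a codeword (an error is present).
Step 3: locate the error. For a single error e at position i, S_ℓ = v_i·e·α_i^ℓ, so α_err = S_1/S_0.
  S_0^{−1} = 10^{−1} = 4 (mod 13), so α_err = 3·4 = 12 ≡ 12 = α_4. Error position i = 4.
  Consistency check: S_2/S_1 = 10·9 = 90 ≡ 12 = α_err ✓ (single-error assumption holds).
Step 4: error magnitude e = S_0/v_4 = S_0·∏_{j≠4}(α_4 − α_j) = 10·9 = 90 ≡ 12 (mod 13).
Step 5: correct position 4: c_4 = r_4 − e = 10 − 12 ≡ 11 (mod 13). Hence c = [7, 1, 9, 11, 3].
  Check: interpolating c through the α_i gives m(x) = 2 + 4·x (degree < 2) with m(α_i) = c_i for every i, so c is indeed a codeword.


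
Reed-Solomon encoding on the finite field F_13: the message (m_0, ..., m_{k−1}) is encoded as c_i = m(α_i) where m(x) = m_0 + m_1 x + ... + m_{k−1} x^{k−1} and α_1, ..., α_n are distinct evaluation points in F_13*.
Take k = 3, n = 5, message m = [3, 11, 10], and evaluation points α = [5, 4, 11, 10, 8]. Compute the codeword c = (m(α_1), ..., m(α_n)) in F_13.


c = [9, 12, 8, 8, 3]

Message polynomial: m(x) = 3 + 11·x + 10·x^2 (mod 13).
For each evaluation point α_i, compute m(α_i) mod 13:
  α_1 = 5: Horner steps 10 → 9 → 9, so m(5) = 9.
  α_2 = 4: Horner steps 10 → 12 → 12, so m(4) = 12.
  α_3 = 11: Horner steps 10 → 4 → 8, so m(11) = 8.
  α_4 = 10: Horner steps 10 → 7 → 8, so m(10) = 8.
  α_5 = 8: Horner steps 10 → 0 → 3, so m(8) = 3.
Codeword c = [9, 12, 8, 8, 3] ∈ F_13^5.


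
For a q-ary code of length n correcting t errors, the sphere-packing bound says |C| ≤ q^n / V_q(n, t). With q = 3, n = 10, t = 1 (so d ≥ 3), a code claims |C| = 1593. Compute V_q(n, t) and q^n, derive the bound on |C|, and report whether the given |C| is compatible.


V_q(n, t) = 21, q^n = 59049, Hamming bound = 2811, |C| = 1593 ≤ bound (satisfied).

Step 1: Compute V_q(n, t) = Σ_{j=0}^1 C(n, j) (q−1)^j.
  j = 0: C(10,0)·(2)^0 = 1·1 = 1.
  j = 1: C(10,1)·(2)^1 = 10·2 = 20.
  V_q(n, t) = 1 + 20 = 21.
Step 2: q^n = 3^10 = 59049.
Step 3: Hamming bound ⌊q^n / V_q(n,t)⌋ = ⌊59049/21⌋ = 2811.
Step 4: Compare |C| = 1593 to 2811: satisfied.
The claimed |C| lies below the Hamming bound.


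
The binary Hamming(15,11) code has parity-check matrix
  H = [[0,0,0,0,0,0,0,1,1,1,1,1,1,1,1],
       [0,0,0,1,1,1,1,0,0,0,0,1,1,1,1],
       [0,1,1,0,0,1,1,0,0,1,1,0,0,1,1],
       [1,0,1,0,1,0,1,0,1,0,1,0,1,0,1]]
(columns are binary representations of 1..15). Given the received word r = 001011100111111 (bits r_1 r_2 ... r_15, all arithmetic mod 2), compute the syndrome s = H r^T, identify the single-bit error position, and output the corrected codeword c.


s = (0, 1, 1, 0)^T, error position = 6, corrected codeword c = 001010100111111

Compute s = H r^T mod 2 one row at a time:
  s_1 = 0 + 0 + 1 + 1 + 1 + 1 + 1 + 1 = 6 ≡ 0 (mod 2).
  s_2 = 0 + 1 + 1 + 1 + 1 + 1 + 1 + 1 = 7 ≡ 1 (mod 2).
  s_3 = 0 + 1 + 1 + 1 + 1 + 1 + 1 + 1 = 7 ≡ 1 (mod 2).
  s_4 = 0 + 1 + 1 + 1 + 0 + 1 + 1 + 1 = 6 ≡ 0 (mod 2).
s = (0, 1, 1, 0)^T — this equals column 6 of H (binary 0110), so error is at position 6.
Correct: flip bit 6 of r = 001011100111111 to get c = 001010100111111.


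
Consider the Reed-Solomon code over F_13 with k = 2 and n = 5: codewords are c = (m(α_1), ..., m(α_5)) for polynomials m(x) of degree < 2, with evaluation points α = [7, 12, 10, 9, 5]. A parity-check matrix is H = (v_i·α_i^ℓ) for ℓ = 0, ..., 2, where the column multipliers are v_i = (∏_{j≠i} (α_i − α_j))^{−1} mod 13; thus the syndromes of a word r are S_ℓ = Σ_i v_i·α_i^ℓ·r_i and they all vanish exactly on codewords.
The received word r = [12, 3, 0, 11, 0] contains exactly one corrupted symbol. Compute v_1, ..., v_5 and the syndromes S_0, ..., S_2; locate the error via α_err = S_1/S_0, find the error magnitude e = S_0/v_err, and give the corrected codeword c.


S = (1, 10, 9), error at position 3, error magnitude e = 9, c = [12, 3, 4, 11, 0].

Step 1: column multipliers v_i = (∏_{j≠i}(α_i − α_j))^{−1} mod 13.
  i = 1 (α = 7): (7−12)(7−10)(7−9)(7−5) = (−5)·(−3)·(−2)·2 = −60 ≡ 5, so v_1 = 5^{−1} = 8 (mod 13).
  i = 2 (α = 12): (12−7)(12−10)(12−9)(12−5) = 5·2·3·7 = 210 ≡ 2, so v_2 = 2^{−1} = 7 (mod 13).
  i = 3 (α = 10): (10−7)(10−12)(10−9)(10−5) = 3·(−2)·1·5 = −30 ≡ 9, so v_3 = 9^{−1} = 3 (mod 13).
  i = 4 (α = 9): (9−7)(9−12)(9−10)(9−5) = 2·(−3)·(−1)·4 = 24 ≡ 11, so v_4 = 11^{−1} = 6 (mod 13).
  i = 5 (α = 5): (5−7)(5−12)(5−10)(5−9) = (−2)·(−7)·(−5)·(−4) = 280 ≡ 7, so v_5 = 7^{−1} = 2 (mod 13).
  v = [8, 7, 3, 6, 2].
Step 2: syndromes of r = [12, 3, 0, 11, 0] (all sums mod 13).
  S_0 = Σ v_i r_i = 8·12 + 7·3 + 3·0 + 6·11 + 2·0 = 183 ≡ 1.
  S_1 = Σ v_i α_i r_i = 8·7·12 + 7·12·3 + 3·10·0 + 6·9·11 + 2·5·0 = 1518 ≡ 10.
  α_i^2 mod 13 = [10, 1, 9, 3, 12].
  S_2 = Σ v_i α_i^2 r_i = 8·10·12 + 7·1·3 + 3·9·0 + 6·3·11 + 2·12·0 = 1179 ≡ 9.
  S = (1, 10, 9) ≠ 0, so r is not a codeword (an error is present).
Step 3: locate the error. For a single error e at position i, S_ℓ = v_i·e·α_i^ℓ, so α_err = S_1/S_0.
  S_0^{−1} = 1^{−1} = 1 (mod 13), so α_err = 10·1 = 10 ≡ 10 = α_3. Error position i = 3.
  Consistency check: S_2/S_1 = 9·4 = 36 ≡ 10 = α_err ✓ (single-error assumption holds).
Step 4: error magnitude e = S_0/v_3 = S_0·∏_{j≠3}(α_3 − α_j) = 1·9 = 9 ≡ 9 (mod 13).
Step 5: correct position 3: c_3 = r_3 − e = 0 − 9 ≡ 4 (mod 13). Hence c = [12, 3, 4, 11, 0].
  Check: interpolating c through the α_i gives m(x) = 9 + 6·x (degree < 2) with m(α_i) = c_i for every i, so c is indeed a codeword.


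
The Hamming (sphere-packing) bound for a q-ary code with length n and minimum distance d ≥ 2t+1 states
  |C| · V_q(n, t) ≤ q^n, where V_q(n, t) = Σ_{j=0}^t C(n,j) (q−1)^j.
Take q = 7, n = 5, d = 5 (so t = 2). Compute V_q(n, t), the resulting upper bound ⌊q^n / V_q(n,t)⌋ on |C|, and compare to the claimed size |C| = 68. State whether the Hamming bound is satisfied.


V_q(n, t) = 391, q^n = 16807, Hamming bound = 42, |C| = 68 > bound (violated).

Step 1: Compute V_q(n, t) = Σ_{j=0}^2 C(n, j) (q−1)^j.
  j = 0: C(5,0)·(6)^0 = 1·1 = 1.
  j = 1: C(5,1)·(6)^1 = 5·6 = 30.
  j = 2: C(5,2)·(6)^2 = 10·36 = 360.
  V_q(n, t) = 1 + 30 + 360 = 391.
Step 2: q^n = 7^5 = 16807.
Step 3: Hamming bound ⌊q^n / V_q(n,t)⌋ = ⌊16807/391⌋ = 42.
Step 4: Compare |C| = 68 to 42: violated.
The claimed |C| lies above the Hamming bound, so no 7-ary code of length 5 with d ≥ 5 can have 68 codewords.


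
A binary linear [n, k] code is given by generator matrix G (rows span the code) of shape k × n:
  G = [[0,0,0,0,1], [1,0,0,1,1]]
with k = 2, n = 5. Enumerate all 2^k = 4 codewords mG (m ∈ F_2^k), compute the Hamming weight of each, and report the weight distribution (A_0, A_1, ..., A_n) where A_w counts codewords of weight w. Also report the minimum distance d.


Weight distribution: A_0 = 1, A_1 = 1, A_2 = 1, A_3 = 1. Minimum distance d = 1.

Enumerate all 2^2 = 4 messages m ∈ F_2^2.
For each, compute codeword c = mG in F_2^5, then tally its weight.
  m = 00 → c = 00000, weight = 0.
  m = 10 → c = 00001, weight = 1.
  m = 01 → c = 10011, weight = 3.
  m = 11 → c = 10010, weight = 2.
Tally weights:
  weight 0: 1 codewords.
  weight 1: 1 codewords.
  weight 2: 1 codewords.
  weight 3: 1 codewords.
Minimum distance d = smallest w > 0 with A_w > 0 = 1.
Sanity: Σ A_w = 4 = 2^2 = 4 ✓.


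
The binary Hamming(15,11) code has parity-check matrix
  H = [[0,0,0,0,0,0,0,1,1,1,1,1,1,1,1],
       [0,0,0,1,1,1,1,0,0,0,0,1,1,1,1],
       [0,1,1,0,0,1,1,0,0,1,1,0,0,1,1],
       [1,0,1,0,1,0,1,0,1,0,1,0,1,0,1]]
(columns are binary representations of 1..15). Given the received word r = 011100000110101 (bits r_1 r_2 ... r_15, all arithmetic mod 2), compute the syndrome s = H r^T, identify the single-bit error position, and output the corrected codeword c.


s = (0, 1, 1, 0)^T, error position = 6, corrected codeword c = 011101000110101

Compute s = H r^T mod 2 one row at a time:
  s_1 = 0 + 0 + 1 + 1 + 0 + 1 + 0 + 1 = 4 ≡ 0 (mod 2).
  s_2 = 1 + 0 + 0 + 0 + 0 + 1 + 0 + 1 = 3 ≡ 1 (mod 2).
  s_3 = 1 + 1 + 0 + 0 + 1 + 1 + 0 + 1 = 5 ≡ 1 (mod 2).
  s_4 = 0 + 1 + 0 + 0 + 0 + 1 + 1 + 1 = 4 ≡ 0 (mod 2).
s = (0, 1, 1, 0)^T — this equals column 6 of H (binary 0110), so error is at position 6.
Correct: flip bit 6 of r = 011100000110101 to get c = 011101000110101.


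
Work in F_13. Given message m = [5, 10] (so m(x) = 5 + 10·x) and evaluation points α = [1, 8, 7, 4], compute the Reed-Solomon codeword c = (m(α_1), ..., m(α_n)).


c = [2, 7, 10, 6]

Message polynomial: m(x) = 5 + 10·x (mod 13).
For each evaluation point α_i, compute m(α_i) mod 13:
  α_1 = 1: Horner steps 10 → 2, so m(1) = 2.
  α_2 = 8: Horner steps 10 → 7, so m(8) = 7.
  α_3 = 7: Horner steps 10 → 10, so m(7) = 10.
  α_4 = 4: Horner steps 10 → 6, so m(4) = 6.
Codeword c = [2, 7, 10, 6] ∈ F_13^4.


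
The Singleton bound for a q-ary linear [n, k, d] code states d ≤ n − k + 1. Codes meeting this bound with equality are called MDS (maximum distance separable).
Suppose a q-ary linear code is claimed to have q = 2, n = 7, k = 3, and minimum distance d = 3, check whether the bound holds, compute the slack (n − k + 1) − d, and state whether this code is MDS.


Singleton RHS = n − k + 1 = 5, slack = 2, bound satisfied, not MDS.

Singleton bound: d ≤ n − k + 1.
Here n = 7, k = 3, so n − k + 1 = 5.
Given d = 3, check d ≤ 5: YES.
Slack = (n − k + 1) − d = 2.
The code is NOT MDS (slack = 2 > 0).
Description: the claimed parameters are [7, 3, 3]_2; such a code would be non-MDS.


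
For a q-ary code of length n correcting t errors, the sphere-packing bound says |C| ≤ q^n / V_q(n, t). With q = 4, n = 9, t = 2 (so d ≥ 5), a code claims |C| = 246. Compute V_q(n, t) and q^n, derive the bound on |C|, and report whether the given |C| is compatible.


V_q(n, t) = 352, q^n = 262144, Hamming bound = 744, |C| = 246 ≤ bound (satisfied).

Step 1: Compute V_q(n, t) = Σ_{j=0}^2 C(n, j) (q−1)^j.
  j = 0: C(9,0)·(3)^0 = 1·1 = 1.
  j = 1: C(9,1)·(3)^1 = 9·3 = 27.
  j = 2: C(9,2)·(3)^2 = 36·9 = 324.
  V_q(n, t) = 1 + 27 + 324 = 352.
Step 2: q^n = 4^9 = 262144.
Step 3: Hamming bound ⌊q^n / V_q(n,t)⌋ = ⌊262144/352⌋ = 744.
Step 4: Compare |C| = 246 to 744: satisfied.
The claimed |C| lies below the Hamming bound.


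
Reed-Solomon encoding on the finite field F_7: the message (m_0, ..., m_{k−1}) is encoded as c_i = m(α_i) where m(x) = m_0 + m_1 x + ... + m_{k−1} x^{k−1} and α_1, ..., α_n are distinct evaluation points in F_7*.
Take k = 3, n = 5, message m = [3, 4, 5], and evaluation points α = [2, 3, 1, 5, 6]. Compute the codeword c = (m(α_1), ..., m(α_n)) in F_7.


c = [3, 4, 5, 1, 4]

Message polynomial: m(x) = 3 + 4·x + 5·x^2 (mod 7).
For each evaluation point α_i, compute m(α_i) mod 7:
  α_1 = 2: Horner steps 5 → 0 → 3, so m(2) = 3.
  α_2 = 3: Horner steps 5 → 5 → 4, so m(3) = 4.
  α_3 = 1: Horner steps 5 → 2 → 5, so m(1) = 5.
  α_4 = 5: Horner steps 5 → 1 → 1, so m(5) = 1.
  α_5 = 6: Horner steps 5 → 6 → 4, so m(6) = 4.
Codeword c = [3, 4, 5, 1, 4] ∈ F_7^5.


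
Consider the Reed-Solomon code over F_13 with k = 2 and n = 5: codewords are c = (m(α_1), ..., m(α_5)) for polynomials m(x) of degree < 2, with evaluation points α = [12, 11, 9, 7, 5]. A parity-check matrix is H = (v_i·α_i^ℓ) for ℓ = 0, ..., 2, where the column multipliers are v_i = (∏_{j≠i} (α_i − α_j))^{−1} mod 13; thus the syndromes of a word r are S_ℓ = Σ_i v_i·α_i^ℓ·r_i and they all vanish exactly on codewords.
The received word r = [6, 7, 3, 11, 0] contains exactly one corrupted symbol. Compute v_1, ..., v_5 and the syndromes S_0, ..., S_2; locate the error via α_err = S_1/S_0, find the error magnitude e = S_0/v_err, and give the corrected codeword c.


S = (8, 7, 11), error at position 3, error magnitude e = 7, c = [6, 7, 9, 11, 0].

Step 1: column multipliers v_i = (∏_{j≠i}(α_i − α_j))^{−1} mod 13.
  i = 1 (α = 12): (12−11)(12−9)(12−7)(12−5) = 1·3·5·7 = 105 ≡ 1, so v_1 = 1^{−1} = 1 (mod 13).
  i = 2 (α = 11): (11−12)(11−9)(11−7)(11−5) = (−1)·2·4·6 = −48 ≡ 4, so v_2 = 4^{−1} = 10 (mod 13).
  i = 3 (α = 9): (9−12)(9−11)(9−7)(9−5) = (−3)·(−2)·2·4 = 48 ≡ 9, so v_3 = 9^{−1} = 3 (mod 13).
  i = 4 (α = 7): (7−12)(7−11)(7−9)(7−5) = (−5)·(−4)·(−2)·2 = −80 ≡ 11, so v_4 = 11^{−1} = 6 (mod 13).
  i = 5 (α = 5): (5−12)(5−11)(5−9)(5−7) = (−7)·(−6)·(−4)·(−2) = 336 ≡ 11, so v_5 = 11^{−1} = 6 (mod 13).
  v = [1, 10, 3, 6, 6].
Step 2: syndromes of r = [6, 7, 3, 11, 0] (all sums mod 13).
  S_0 = Σ v_i r_i = 1·6 + 10·7 + 3·3 + 6·11 + 6·0 = 151 ≡ 8.
  S_1 = Σ v_i α_i r_i = 1·12·6 + 10·11·7 + 3·9·3 + 6·7·11 + 6·5·0 = 1385 ≡ 7.
  α_i^2 mod 13 = [1, 4, 3, 10, 12].
  S_2 = Σ v_i α_i^2 r_i = 1·1·6 + 10·4·7 + 3·3·3 + 6·10·11 + 6·12·0 = 973 ≡ 11.
  S = (8, 7, 11) ≠ 0, so r is not a codeword (an error is present).
Step 3: locate the error. For a single error e at position i, S_ℓ = v_i·e·α_i^ℓ, so α_err = S_1/S_0.
  S_0^{−1} = 8^{−1} = 5 (mod 13), so α_err = 7·5 = 35 ≡ 9 = α_3. Error position i = 3.
  Consistency check: S_2/S_1 = 11·2 = 22 ≡ 9 = α_err ✓ (single-error assumption holds).
Step 4: error magnitude e = S_0/v_3 = S_0·∏_{j≠3}(α_3 − α_j) = 8·9 = 72 ≡ 7 (mod 13).
Step 5: correct position 3: c_3 = r_3 − e = 3 − 7 ≡ 9 (mod 13). Hence c = [6, 7, 9, 11, 0].
  Check: interpolating c through the α_i gives m(x) = 5 + 12·x (degree < 2) with m(α_i) = c_i for every i, so c is indeed a codeword.


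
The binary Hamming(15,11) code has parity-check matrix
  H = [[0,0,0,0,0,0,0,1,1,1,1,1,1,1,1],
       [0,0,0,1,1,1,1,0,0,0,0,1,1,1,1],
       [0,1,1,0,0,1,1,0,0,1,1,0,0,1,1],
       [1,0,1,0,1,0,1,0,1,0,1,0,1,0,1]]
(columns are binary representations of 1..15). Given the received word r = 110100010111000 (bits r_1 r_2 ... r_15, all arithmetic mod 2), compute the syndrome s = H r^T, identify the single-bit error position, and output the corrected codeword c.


s = (0, 0, 1, 0)^T, error position = 2, corrected codeword c = 100100010111000

Compute s = H r^T mod 2 one row at a time:
  s_1 = 1 + 0 + 1 + 1 + 1 + 0 + 0 + 0 = 4 ≡ 0 (mod 2).
  s_2 = 1 + 0 + 0 + 0 + 1 + 0 + 0 + 0 = 2 ≡ 0 (mod 2).
  s_3 = 1 + 0 + 0 + 0 + 1 + 1 + 0 + 0 = 3 ≡ 1 (mod 2).
  s_4 = 1 + 0 + 0 + 0 + 0 + 1 + 0 + 0 = 2 ≡ 0 (mod 2).
s = (0, 0, 1, 0)^T — this equals column 2 of H (binary 0010), so error is at position 2.
Correct: flip bit 2 of r = 110100010111000 to get c = 100100010111000.


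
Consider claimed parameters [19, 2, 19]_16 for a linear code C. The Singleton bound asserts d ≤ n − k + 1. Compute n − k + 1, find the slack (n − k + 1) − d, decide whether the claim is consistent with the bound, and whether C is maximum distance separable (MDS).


Singleton RHS = n − k + 1 = 18, slack = -1, bound violated (no such code; not MDS).

Singleton bound: d ≤ n − k + 1.
Here n = 19, k = 2, so n − k + 1 = 18.
Given d = 19, check d ≤ 18: NO.
Slack = (n − k + 1) − d = -1.
The slack is negative: d = 19 exceeds n − k + 1 = 18 by 1, so the Singleton bound is violated and no linear [19, 2, 19]_16 code can exist. In particular it is not MDS (MDS requires d = n − k + 1 exactly).
Description: the claimed parameters are [19, 2, 19]_16; such a code would be impossible (violates the Singleton bound).


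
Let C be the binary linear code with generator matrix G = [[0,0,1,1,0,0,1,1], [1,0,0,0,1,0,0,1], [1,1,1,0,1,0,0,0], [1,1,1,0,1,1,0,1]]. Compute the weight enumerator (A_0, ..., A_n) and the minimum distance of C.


Weight distribution: A_0 = 1, A_2 = 1, A_3 = 5, A_4 = 3, A_5 = 2, A_6 = 3, A_7 = 1. Minimum distance d = 2.

Enumerate all 2^4 = 16 messages m ∈ F_2^4.
For each, compute codeword c = mG in F_2^8, then tally its weight.
  m = 0000 → c = 00000000, weight = 0.
  m = 1000 → c = 00110011, weight = 4.
  m = 0100 → c = 10001001, weight = 3.
  m = 1100 → c = 10111010, weight = 5.
  m = 0010 → c = 11101000, weight = 4.
  m = 1010 → c = 11011011, weight = 6.
  m = 0110 → c = 01100001, weight = 3.
  m = 1110 → c = 01010010, weight = 3.
  m = 0001 → c = 11101101, weight = 6.
  m = 1001 → c = 11011110, weight = 6.
  m = 0101 → c = 01100100, weight = 3.
  m = 1101 → c = 01010111, weight = 5.
  m = 0011 → c = 00000101, weight = 2.
  m = 1011 → c = 00110110, weight = 4.
  m = 0111 → c = 10001100, weight = 3.
  m = 1111 → c = 10111111, weight = 7.
Tally weights:
  weight 0: 1 codewords.
  weight 2: 1 codewords.
  weight 3: 5 codewords.
  weight 4: 3 codewords.
  weight 5: 2 codewords.
  weight 6: 3 codewords.
  weight 7: 1 codewords.
Minimum distance d = smallest w > 0 with A_w > 0 = 2.
Sanity: Σ A_w = 16 = 2^4 = 16 ✓.


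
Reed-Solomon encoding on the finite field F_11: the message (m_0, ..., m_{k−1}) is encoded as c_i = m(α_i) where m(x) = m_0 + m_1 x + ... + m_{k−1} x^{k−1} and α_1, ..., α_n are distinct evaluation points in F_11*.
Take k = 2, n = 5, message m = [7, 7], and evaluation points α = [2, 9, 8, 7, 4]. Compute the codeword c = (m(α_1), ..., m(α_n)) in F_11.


c = [10, 4, 8, 1, 2]

Message polynomial: m(x) = 7 + 7·x (mod 11).
For each evaluation point α_i, compute m(α_i) mod 11:
  α_1 = 2: Horner steps 7 → 10, so m(2) = 10.
  α_2 = 9: Horner steps 7 → 4, so m(9) = 4.
  α_3 = 8: Horner steps 7 → 8, so m(8) = 8.
  α_4 = 7: Horner steps 7 → 1, so m(7) = 1.
  α_5 = 4: Horner steps 7 → 2, so m(4) = 2.
Codeword c = [10, 4, 8, 1, 2] ∈ F_11^5.


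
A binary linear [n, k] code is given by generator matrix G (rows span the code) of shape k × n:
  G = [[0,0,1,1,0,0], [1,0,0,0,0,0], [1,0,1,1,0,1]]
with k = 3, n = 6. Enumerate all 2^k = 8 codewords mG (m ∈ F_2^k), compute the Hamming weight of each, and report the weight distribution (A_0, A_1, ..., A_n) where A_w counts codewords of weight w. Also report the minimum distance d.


Weight distribution: A_0 = 1, A_1 = 2, A_2 = 2, A_3 = 2, A_4 = 1. Minimum distance d = 1.

Enumerate all 2^3 = 8 messages m ∈ F_2^3.
For each, compute codeword c = mG in F_2^6, then tally its weight.
  m = 000 → c = 000000, weight = 0.
  m = 100 → c = 001100, weight = 2.
  m = 010 → c = 100000, weight = 1.
  m = 110 → c = 101100, weight = 3.
  m = 001 → c = 101101, weight = 4.
  m = 101 → c = 100001, weight = 2.
  m = 011 → c = 001101, weight = 3.
  m = 111 → c = 000001, weight = 1.
Tally weights:
  weight 0: 1 codewords.
  weight 1: 2 codewords.
  weight 2: 2 codewords.
  weight 3: 2 codewords.
  weight 4: 1 codewords.
Minimum distance d = smallest w > 0 with A_w > 0 = 1.
Sanity: Σ A_w = 8 = 2^3 = 8 ✓.


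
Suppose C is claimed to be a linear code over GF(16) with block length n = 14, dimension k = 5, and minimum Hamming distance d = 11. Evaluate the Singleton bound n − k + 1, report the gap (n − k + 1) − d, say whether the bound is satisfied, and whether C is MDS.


Singleton RHS = n − k + 1 = 10, slack = -1, bound violated (no such code; not MDS).

Singleton bound: d ≤ n − k + 1.
Here n = 14, k = 5, so n − k + 1 = 10.
Given d = 11, check d ≤ 10: NO.
Slack = (n − k + 1) − d = -1.
The slack is negative: d = 11 exceeds n − k + 1 = 10 by 1, so the Singleton bound is violated and no linear [14, 5, 11]_16 code can exist. In particular it is not MDS (MDS requires d = n − k + 1 exactly).
Description: the claimed parameters are [14, 5, 11]_16; such a code would be impossible (violates the Singleton bound).


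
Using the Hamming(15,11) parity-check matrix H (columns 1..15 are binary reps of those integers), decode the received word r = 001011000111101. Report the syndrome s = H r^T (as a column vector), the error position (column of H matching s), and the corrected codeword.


s = (1, 1, 1, 1)^T, error position = 15, corrected codeword c = 001011000111100

Compute s = H r^T mod 2 one row at a time:
  s_1 = 0 + 0 + 1 + 1 + 1 + 1 + 0 + 1 = 5 ≡ 1 (mod 2).
  s_2 = 0 + 1 + 1 + 0 + 1 + 1 + 0 + 1 = 5 ≡ 1 (mod 2).
  s_3 = 0 + 1 + 1 + 0 + 1 + 1 + 0 + 1 = 5 ≡ 1 (mod 2).
  s_4 = 0 + 1 + 1 + 0 + 0 + 1 + 1 + 1 = 5 ≡ 1 (mod 2).
s = (1, 1, 1, 1)^T — this equals column 15 of H (binary 1111), so error is at position 15.
Correct: flip bit 15 of r = 001011000111101 to get c = 001011000111100.


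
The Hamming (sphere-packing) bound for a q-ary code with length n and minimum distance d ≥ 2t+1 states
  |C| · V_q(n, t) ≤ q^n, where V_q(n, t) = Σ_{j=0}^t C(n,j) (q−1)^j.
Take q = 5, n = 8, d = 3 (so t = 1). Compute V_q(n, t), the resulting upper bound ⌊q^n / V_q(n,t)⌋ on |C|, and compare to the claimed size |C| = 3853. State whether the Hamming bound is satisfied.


V_q(n, t) = 33, q^n = 390625, Hamming bound = 11837, |C| = 3853 ≤ bound (satisfied).

Step 1: Compute V_q(n, t) = Σ_{j=0}^1 C(n, j) (q−1)^j.
  j = 0: C(8,0)·(4)^0 = 1·1 = 1.
  j = 1: C(8,1)·(4)^1 = 8·4 = 32.
  V_q(n, t) = 1 + 32 = 33.
Step 2: q^n = 5^8 = 390625.
Step 3: Hamming bound ⌊q^n / V_q(n,t)⌋ = ⌊390625/33⌋ = 11837.
Step 4: Compare |C| = 3853 to 11837: satisfied.
The claimed |C| lies below the Hamming bound.


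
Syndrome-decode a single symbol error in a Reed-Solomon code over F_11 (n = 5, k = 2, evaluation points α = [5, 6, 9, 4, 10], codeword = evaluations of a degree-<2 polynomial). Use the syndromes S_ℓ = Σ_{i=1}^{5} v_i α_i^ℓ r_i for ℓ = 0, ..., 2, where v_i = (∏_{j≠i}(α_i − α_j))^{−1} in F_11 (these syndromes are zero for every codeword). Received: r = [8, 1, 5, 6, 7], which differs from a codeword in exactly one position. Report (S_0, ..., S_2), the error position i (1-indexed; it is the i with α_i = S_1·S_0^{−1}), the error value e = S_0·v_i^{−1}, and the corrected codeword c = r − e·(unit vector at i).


S = (1, 6, 3), error at position 2, error magnitude e = 2, c = [8, 10, 5, 6, 7].

Step 1: column multipliers v_i = (∏_{j≠i}(α_i − α_j))^{−1} mod 11.
  i = 1 (α = 5): (5−6)(5−9)(5−4)(5−10) = (−1)·(−4)·1·(−5) = −20 ≡ 2, so v_1 = 2^{−1} = 6 (mod 11).
  i = 2 (α = 6): (6−5)(6−9)(6−4)(6−10) = 1·(−3)·2·(−4) = 24 ≡ 2, so v_2 = 2^{−1} = 6 (mod 11).
  i = 3 (α = 9): (9−5)(9−6)(9−4)(9−10) = 4·3·5·(−1) = −60 ≡ 6, so v_3 = 6^{−1} = 2 (mod 11).
  i = 4 (α = 4): (4−5)(4−6)(4−9)(4−10) = (−1)·(−2)·(−5)·(−6) = 60 ≡ 5, so v_4 = 5^{−1} = 9 (mod 11).
  i = 5 (α = 10): (10−5)(10−6)(10−9)(10−4) = 5·4·1·6 = 120 ≡ 10, so v_5 = 10^{−1} = 10 (mod 11).
  v = [6, 6, 2, 9, 10].
Step 2: syndromes of r = [8, 1, 5, 6, 7] (all sums mod 11).
  S_0 = Σ v_i r_i = 6·8 + 6·1 + 2·5 + 9·6 + 10·7 = 188 ≡ 1.
  S_1 = Σ v_i α_i r_i = 6·5·8 + 6·6·1 + 2·9·5 + 9·4·6 + 10·10·7 = 1282 ≡ 6.
  α_i^2 mod 11 = [3, 3, 4, 5, 1].
  S_2 = Σ v_i α_i^2 r_i = 6·3·8 + 6·3·1 + 2·4·5 + 9·5·6 + 10·1·7 = 542 ≡ 3.
  S = (1, 6, 3) ≠ 0, so r is not a codeword (an error is present).
Step 3: locate the error. For a single error e at position i, S_ℓ = v_i·e·α_i^ℓ, so α_err = S_1/S_0.
  S_0^{−1} = 1^{−1} = 1 (mod 11), so α_err = 6·1 = 6 ≡ 6 = α_2. Error position i = 2.
  Consistency check: S_2/S_1 = 3·2 = 6 ≡ 6 = α_err ✓ (single-error assumption holds).
Step 4: error magnitude e = S_0/v_2 = S_0·∏_{j≠2}(α_2 − α_j) = 1·2 = 2 ≡ 2 (mod 11).
Step 5: correct position 2: c_2 = r_2 − e = 1 − 2 ≡ 10 (mod 11). Hence c = [8, 10, 5, 6, 7].
  Check: interpolating c through the α_i gives m(x) = 9 + 2·x (degree < 2) with m(α_i) = c_i for every i, so c is indeed a codeword.


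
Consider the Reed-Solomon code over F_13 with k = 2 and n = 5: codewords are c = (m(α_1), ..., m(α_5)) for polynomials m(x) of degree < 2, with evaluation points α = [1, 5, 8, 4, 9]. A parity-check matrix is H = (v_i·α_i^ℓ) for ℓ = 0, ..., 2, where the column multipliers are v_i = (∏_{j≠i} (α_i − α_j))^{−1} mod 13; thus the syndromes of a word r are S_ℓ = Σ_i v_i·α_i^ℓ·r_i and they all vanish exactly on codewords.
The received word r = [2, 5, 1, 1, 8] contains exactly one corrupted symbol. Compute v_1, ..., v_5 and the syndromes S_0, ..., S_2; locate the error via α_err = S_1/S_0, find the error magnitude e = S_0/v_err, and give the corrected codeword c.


S = (7, 4, 6), error at position 3, error magnitude e = 10, c = [2, 5, 4, 1, 8].

Step 1: column multipliers v_i = (∏_{j≠i}(α_i − α_j))^{−1} mod 13.
  i = 1 (α = 1): (1−5)(1−8)(1−4)(1−9) = (−4)·(−7)·(−3)·(−8) = 672 ≡ 9, so v_1 = 9^{−1} = 3 (mod 13).
  i = 2 (α = 5): (5−1)(5−8)(5−4)(5−9) = 4·(−3)·1·(−4) = 48 ≡ 9, so v_2 = 9^{−1} = 3 (mod 13).
  i = 3 (α = 8): (8−1)(8−5)(8−4)(8−9) = 7·3·4·(−1) = −84 ≡ 7, so v_3 = 7^{−1} = 2 (mod 13).
  i = 4 (α = 4): (4−1)(4−5)(4−8)(4−9) = 3·(−1)·(−4)·(−5) = −60 ≡ 5, so v_4 = 5^{−1} = 8 (mod 13).
  i = 5 (α = 9): (9−1)(9−5)(9−8)(9−4) = 8·4·1·5 = 160 ≡ 4, so v_5 = 4^{−1} = 10 (mod 13).
  v = [3, 3, 2, 8, 10].
Step 2: syndromes of r = [2, 5, 1, 1, 8] (all sums mod 13).
  S_0 = Σ v_i r_i = 3·2 + 3·5 + 2·1 + 8·1 + 10·8 = 111 ≡ 7.
  S_1 = Σ v_i α_i r_i = 3·1·2 + 3·5·5 + 2·8·1 + 8·4·1 + 10·9·8 = 849 ≡ 4.
  α_i^2 mod 13 = [1, 12, 12, 3, 3].
  S_2 = Σ v_i α_i^2 r_i = 3·1·2 + 3·12·5 + 2·12·1 + 8·3·1 + 10·3·8 = 474 ≡ 6.
  S = (7, 4, 6) ≠ 0, so r is not a codeword (an error is present).
Step 3: locate the error. For a single error e at position i, S_ℓ = v_i·e·α_i^ℓ, so α_err = S_1/S_0.
  S_0^{−1} = 7^{−1} = 2 (mod 13), so α_err = 4·2 = 8 ≡ 8 = α_3. Error position i = 3.
  Consistency check: S_2/S_1 = 6·10 = 60 ≡ 8 = α_err ✓ (single-error assumption holds).
Step 4: error magnitude e = S_0/v_3 = S_0·∏_{j≠3}(α_3 − α_j) = 7·7 = 49 ≡ 10 (mod 13).
Step 5: correct position 3: c_3 = r_3 − e = 1 − 10 ≡ 4 (mod 13). Hence c = [2, 5, 4, 1, 8].
  Check: interpolating c through the α_i gives m(x) = 11 + 4·x (degree < 2) with m(α_i) = c_i for every i, so c is indeed a codeword.


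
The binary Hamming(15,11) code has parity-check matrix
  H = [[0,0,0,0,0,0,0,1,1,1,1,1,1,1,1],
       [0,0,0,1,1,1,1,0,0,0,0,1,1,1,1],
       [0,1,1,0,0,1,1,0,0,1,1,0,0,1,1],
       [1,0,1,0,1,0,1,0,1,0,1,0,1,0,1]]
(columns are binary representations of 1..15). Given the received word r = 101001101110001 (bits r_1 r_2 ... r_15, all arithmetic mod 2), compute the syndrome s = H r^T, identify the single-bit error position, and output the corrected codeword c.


s = (0, 1, 0, 0)^T, error position = 4, corrected codeword c = 101101101110001

Compute s = H r^T mod 2 one row at a time:
  s_1 = 0 + 1 + 1 + 1 + 0 + 0 + 0 + 1 = 4 ≡ 0 (mod 2).
  s_2 = 0 + 0 + 1 + 1 + 0 + 0 + 0 + 1 = 3 ≡ 1 (mod 2).
  s_3 = 0 + 1 + 1 + 1 + 1 + 1 + 0 + 1 = 6 ≡ 0 (mod 2).
  s_4 = 1 + 1 + 0 + 1 + 1 + 1 + 0 + 1 = 6 ≡ 0 (mod 2).
s = (0, 1, 0, 0)^T — this equals column 4 of H (binary 0100), so error is at position 4.
Correct: flip bit 4 of r = 101001101110001 to get c = 101101101110001.


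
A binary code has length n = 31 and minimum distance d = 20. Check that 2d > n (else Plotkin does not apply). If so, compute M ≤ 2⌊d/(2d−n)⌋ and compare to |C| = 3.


Plotkin bound M ≤ 4; given |C| = 3 ≤ bound (satisfied).

Check applicability: 2d = 40, n = 31.
2d − n = 9 > 0, so Plotkin applies.
Compute d/(2d−n) = 20/9 ≈ 2.2222.
⌊d/(2d−n)⌋ = 2.
Plotkin bound: M ≤ 2·2 = 4.
Given |C| = 3, check: satisfied.
This |C| is below the Plotkin bound.


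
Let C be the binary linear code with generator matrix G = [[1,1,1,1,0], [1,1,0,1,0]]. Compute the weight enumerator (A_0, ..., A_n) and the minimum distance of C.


Weight distribution: A_0 = 1, A_1 = 1, A_3 = 1, A_4 = 1. Minimum distance d = 1.

Enumerate all 2^2 = 4 messages m ∈ F_2^2.
For each, compute codeword c = mG in F_2^5, then tally its weight.
  m = 00 → c = 00000, weight = 0.
  m = 10 → c = 11110, weight = 4.
  m = 01 → c = 11010, weight = 3.
  m = 11 → c = 00100, weight = 1.
Tally weights:
  weight 0: 1 codewords.
  weight 1: 1 codewords.
  weight 3: 1 codewords.
  weight 4: 1 codewords.
Minimum distance d = smallest w > 0 with A_w > 0 = 1.
Sanity: Σ A_w = 4 = 2^2 = 4 ✓.


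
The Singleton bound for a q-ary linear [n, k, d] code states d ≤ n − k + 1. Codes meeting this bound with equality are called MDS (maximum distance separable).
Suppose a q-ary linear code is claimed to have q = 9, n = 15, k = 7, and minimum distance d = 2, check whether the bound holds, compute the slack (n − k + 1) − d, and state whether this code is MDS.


Singleton RHS = n − k + 1 = 9, slack = 7, bound satisfied, not MDS.

Singleton bound: d ≤ n − k + 1.
Here n = 15, k = 7, so n − k + 1 = 9.
Given d = 2, check d ≤ 9: YES.
Slack = (n − k + 1) − d = 7.
The code is NOT MDS (slack = 7 > 0).
Description: the claimed parameters are [15, 7, 2]_9; such a code would be non-MDS.


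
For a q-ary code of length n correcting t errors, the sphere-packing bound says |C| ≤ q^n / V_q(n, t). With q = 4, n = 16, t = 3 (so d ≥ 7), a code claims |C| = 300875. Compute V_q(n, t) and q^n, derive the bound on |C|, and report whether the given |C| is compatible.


V_q(n, t) = 16249, q^n = 4294967296, Hamming bound = 264321, |C| = 300875 > bound (violated).

Step 1: Compute V_q(n, t) = Σ_{j=0}^3 C(n, j) (q−1)^j.
  j = 0: C(16,0)·(3)^0 = 1·1 = 1.
  j = 1: C(16,1)·(3)^1 = 16·3 = 48.
  j = 2: C(16,2)·(3)^2 = 120·9 = 1080.
  j = 3: C(16,3)·(3)^3 = 560·27 = 15120.
  V_q(n, t) = 1 + 48 + 1080 + 15120 = 16249.
Step 2: q^n = 4^16 = 4294967296.
Step 3: Hamming bound ⌊q^n / V_q(n,t)⌋ = ⌊4294967296/16249⌋ = 264321.
Step 4: Compare |C| = 300875 to 264321: violated.
The claimed |C| lies above the Hamming bound, so no 4-ary code of length 16 with d ≥ 7 can have 300875 codewords.


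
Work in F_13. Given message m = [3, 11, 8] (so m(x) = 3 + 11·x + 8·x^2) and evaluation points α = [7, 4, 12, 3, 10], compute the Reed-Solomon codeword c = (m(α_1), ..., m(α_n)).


c = [4, 6, 0, 4, 3]

Message polynomial: m(x) = 3 + 11·x + 8·x^2 (mod 13).
For each evaluation point α_i, compute m(α_i) mod 13:
  α_1 = 7: Horner steps 8 → 2 → 4, so m(7) = 4.
  α_2 = 4: Horner steps 8 → 4 → 6, so m(4) = 6.
  α_3 = 12: Horner steps 8 → 3 → 0, so m(12) = 0.
  α_4 = 3: Horner steps 8 → 9 → 4, so m(3) = 4.
  α_5 = 10: Horner steps 8 → 0 → 3, so m(10) = 3.
Codeword c = [4, 6, 0, 4, 3] ∈ F_13^5.


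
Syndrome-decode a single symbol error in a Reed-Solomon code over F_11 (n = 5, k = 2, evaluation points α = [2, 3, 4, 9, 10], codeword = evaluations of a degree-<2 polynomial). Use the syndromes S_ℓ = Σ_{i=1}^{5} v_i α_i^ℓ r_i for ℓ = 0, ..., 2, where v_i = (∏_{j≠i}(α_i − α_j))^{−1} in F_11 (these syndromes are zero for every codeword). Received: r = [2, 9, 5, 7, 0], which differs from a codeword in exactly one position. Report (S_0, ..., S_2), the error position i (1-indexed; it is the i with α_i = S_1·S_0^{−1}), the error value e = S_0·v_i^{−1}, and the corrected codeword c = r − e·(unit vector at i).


S = (5, 6, 5), error at position 5, error magnitude e = 8, c = [2, 9, 5, 7, 3].

Step 1: column multipliers v_i = (∏_{j≠i}(α_i − α_j))^{−1} mod 11.
  i = 1 (α = 2): (2−3)(2−4)(2−9)(2−10) = (−1)·(−2)·(−7)·(−8) = 112 ≡ 2, so v_1 = 2^{−1} = 6 (mod 11).
  i = 2 (α = 3): (3−2)(3−4)(3−9)(3−10) = 1·(−1)·(−6)·(−7) = −42 ≡ 2, so v_2 = 2^{−1} = 6 (mod 11).
  i = 3 (α = 4): (4−2)(4−3)(4−9)(4−10) = 2·1·(−5)·(−6) = 60 ≡ 5, so v_3 = 5^{−1} = 9 (mod 11).
  i = 4 (α = 9): (9−2)(9−3)(9−4)(9−10) = 7·6·5·(−1) = −210 ≡ 10, so v_4 = 10^{−1} = 10 (mod 11).
  i = 5 (α = 10): (10−2)(10−3)(10−4)(10−9) = 8·7·6·1 = 336 ≡ 6, so v_5 = 6^{−1} = 2 (mod 11).
  v = [6, 6, 9, 10, 2].
Step 2: syndromes of r = [2, 9, 5, 7, 0] (all sums mod 11).
  S_0 = Σ v_i r_i = 6·2 + 6·9 + 9·5 + 10·7 + 2·0 = 181 ≡ 5.
  S_1 = Σ v_i α_i r_i = 6·2·2 + 6·3·9 + 9·4·5 + 10·9·7 + 2·10·0 = 996 ≡ 6.
  α_i^2 mod 11 = [4, 9, 5, 4, 1].
  S_2 = Σ v_i α_i^2 r_i = 6·4·2 + 6·9·9 + 9·5·5 + 10·4·7 + 2·1·0 = 1039 ≡ 5.
  S = (5, 6, 5) ≠ 0, so r is not a codeword (an error is present).
Step 3: locate the error. For a single error e at position i, S_ℓ = v_i·e·α_i^ℓ, so α_err = S_1/S_0.
  S_0^{−1} = 5^{−1} = 9 (mod 11), so α_err = 6·9 = 54 ≡ 10 = α_5. Error position i = 5.
  Consistency check: S_2/S_1 = 5·2 = 10 ≡ 10 = α_err ✓ (single-error assumption holds).
Step 4: error magnitude e = S_0/v_5 = S_0·∏_{j≠5}(α_5 − α_j) = 5·6 = 30 ≡ 8 (mod 11).
Step 5: correct position 5: c_5 = r_5 − e = 0 − 8 ≡ 3 (mod 11). Hence c = [2, 9, 5, 7, 3].
  Check: interpolating c through the α_i gives m(x) = 10 + 7·x (degree < 2) with m(α_i) = c_i for every i, so c is indeed a codeword.


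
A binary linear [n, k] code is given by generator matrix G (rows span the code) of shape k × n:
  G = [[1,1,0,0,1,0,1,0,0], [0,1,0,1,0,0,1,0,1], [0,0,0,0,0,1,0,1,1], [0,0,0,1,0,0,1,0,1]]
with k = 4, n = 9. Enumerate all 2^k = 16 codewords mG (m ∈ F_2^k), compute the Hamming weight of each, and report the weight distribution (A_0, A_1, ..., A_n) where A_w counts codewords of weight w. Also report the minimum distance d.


Weight distribution: A_0 = 1, A_1 = 1, A_3 = 3, A_4 = 5, A_5 = 3, A_6 = 2, A_7 = 1. Minimum distance d = 1.

Enumerate all 2^4 = 16 messages m ∈ F_2^4.
For each, compute codeword c = mG in F_2^9, then tally its weight.
  m = 0000 → c = 000000000, weight = 0.
  m = 1000 → c = 110010100, weight = 4.
  m = 0100 → c = 010100101, weight = 4.
  m = 1100 → c = 100110001, weight = 4.
  m = 0010 → c = 000001011, weight = 3.
  m = 1010 → c = 110011111, weight = 7.
  m = 0110 → c = 010101110, weight = 5.
  m = 1110 → c = 100111010, weight = 5.
  m = 0001 → c = 000100101, weight = 3.
  m = 1001 → c = 110110001, weight = 5.
  m = 0101 → c = 010000000, weight = 1.
  m = 1101 → c = 100010100, weight = 3.
  m = 0011 → c = 000101110, weight = 4.
  m = 1011 → c = 110111010, weight = 6.
  m = 0111 → c = 010001011, weight = 4.
  m = 1111 → c = 100011111, weight = 6.
Tally weights:
  weight 0: 1 codewords.
  weight 1: 1 codewords.
  weight 3: 3 codewords.
  weight 4: 5 codewords.
  weight 5: 3 codewords.
  weight 6: 2 codewords.
  weight 7: 1 codewords.
Minimum distance d = smallest w > 0 with A_w > 0 = 1.
Sanity: Σ A_w = 16 = 2^4 = 16 ✓.
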